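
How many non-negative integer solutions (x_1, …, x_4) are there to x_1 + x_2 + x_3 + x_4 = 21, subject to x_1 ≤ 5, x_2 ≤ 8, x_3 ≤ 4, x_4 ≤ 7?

Ignoring the caps, the number of non-negative solutions to x_1+…+x_4 = 21 is C(24,3) = 2024.
Subtract solutions that violate a single cap (substitute x_i' = x_i − (cap_i+1)): x_1 ≥ 6 gives C(18,3) = 816; x_2 ≥ 9 gives C(15,3) = 455; x_3 ≥ 5 gives C(19,3) = 969; x_4 ≥ 8 gives C(16,3) = 560. Together 2800.
Add back pairs where two caps are both exceeded: 84 + 286 + 120 + 120 + 35 + 165 = 810.
Subtract triples: 4 + 0 + 10 + 0 = 14.
By inclusion–exclusion the count is 2024 − 2800 + 810 − 14 = 20.

20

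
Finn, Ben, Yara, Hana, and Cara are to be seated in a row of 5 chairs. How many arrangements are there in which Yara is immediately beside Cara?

48

Place the 3 others and the Yara-Cara pair as 4 objects in a line; the pair has 2 internal arrangements.
That gives 2 × 4! = 2 × 24 = 48.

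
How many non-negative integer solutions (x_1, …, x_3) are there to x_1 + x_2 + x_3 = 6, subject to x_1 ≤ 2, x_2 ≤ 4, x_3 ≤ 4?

By stars and bars, unrestricted non-negative solutions to x_1+…+x_3 = 6 number C(6+2,2) = 28.
Subtract solutions that violate a single cap (substitute x_i' = x_i − (cap_i+1)): x_1 ≥ 3 gives C(5,2) = 10; x_2 ≥ 5 gives C(3,2) = 3; x_3 ≥ 5 gives C(3,2) = 3. Together 16.
No two caps can be exceeded simultaneously, so the pair terms are all 0.
By inclusion–exclusion the count is 28 − 16 + 0 = 12.

12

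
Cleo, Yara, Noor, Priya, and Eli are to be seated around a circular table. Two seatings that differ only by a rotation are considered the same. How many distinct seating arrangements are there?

24

Around a circle, 5 distinct people have 5!/5 = (4)! = 24 rotationally distinct seatings.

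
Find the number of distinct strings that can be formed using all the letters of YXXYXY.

20

Letter multiplicities in YXXYXY: X×3, Y×3.
Dividing 6! = 720 by 3!·3! = 36 for the repeated letters gives 20.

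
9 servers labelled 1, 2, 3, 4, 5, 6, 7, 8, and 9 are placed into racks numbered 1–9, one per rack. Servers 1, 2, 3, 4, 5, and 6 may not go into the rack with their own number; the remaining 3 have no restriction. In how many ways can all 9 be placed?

Let Aᵢ (for 1 ≤ i ≤ 6) be the placements that put server i in its forbidden rack. Any j of these fix j positions, leaving (9−j)! ways to fill the rest, and there are C(6,j) ways to pick which j.
By inclusion–exclusion, the number of valid placements is Σ_{j=0}^{6} (−1)^j C(6,j)·(9−j)!.
Computing: 362880 − 241920 + 75600 − 14400 + 1800 − 144 + 6 = 183822.

183822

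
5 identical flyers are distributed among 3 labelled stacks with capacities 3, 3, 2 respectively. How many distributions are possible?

Without the upper bounds there are C(7,2) = 21 ways to split 5 among 3 stacks.
Subtract solutions that violate a single cap (substitute x_i' = x_i − (cap_i+1)): x_1 ≥ 4 gives C(3,2) = 3; x_2 ≥ 4 gives C(3,2) = 3; x_3 ≥ 3 gives C(4,2) = 6. Together 12.
No two caps can be exceeded simultaneously, so the pair terms are all 0.
By inclusion–exclusion the count is 21 − 12 + 0 = 9.

9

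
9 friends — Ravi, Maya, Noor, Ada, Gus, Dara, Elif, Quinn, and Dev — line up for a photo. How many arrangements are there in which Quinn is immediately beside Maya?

Place the 7 others and the Quinn-Maya pair as 8 objects in a line; the pair has 2 internal arrangements.
That gives 2 × 8! = 2 × 40320 = 80640.

80640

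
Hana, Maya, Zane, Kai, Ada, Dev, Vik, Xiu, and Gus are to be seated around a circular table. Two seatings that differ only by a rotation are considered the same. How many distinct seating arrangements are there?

Fix one person's seat to break rotational symmetry; the remaining 8 people can be arranged in (8)! = 40320 ways.

40320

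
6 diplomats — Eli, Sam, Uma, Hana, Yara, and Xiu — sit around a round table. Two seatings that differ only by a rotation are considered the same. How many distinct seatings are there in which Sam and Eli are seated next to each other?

Glue Sam and Eli into a block (2 internal orders). Seating 5 units around a circle gives (4)! arrangements.
So 2 × (4)! = 2 × 24 = 48.

48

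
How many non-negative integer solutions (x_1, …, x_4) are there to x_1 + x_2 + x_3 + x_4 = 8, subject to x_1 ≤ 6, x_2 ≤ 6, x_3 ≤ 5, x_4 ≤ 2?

91

By stars and bars, unrestricted non-negative solutions to x_1+…+x_4 = 8 number C(8+3,3) = 165.
Subtract solutions that violate a single cap (substitute x_i' = x_i − (cap_i+1)): x_1 ≥ 7 gives C(4,3) = 4; x_2 ≥ 7 gives C(4,3) = 4; x_3 ≥ 6 gives C(5,3) = 10; x_4 ≥ 3 gives C(8,3) = 56. Together 74.
No two caps can be exceeded simultaneously, so the pair terms are all 0.
By inclusion–exclusion the count is 165 − 74 + 0 = 91.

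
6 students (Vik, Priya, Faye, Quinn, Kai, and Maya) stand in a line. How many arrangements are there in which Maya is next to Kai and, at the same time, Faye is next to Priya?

96

Treat {Maya,Kai} as one block (2 orders) and {Faye,Priya} as another (2 orders).
That leaves 4 units to arrange: 2 × 2 × 4! = 4 × 24 = 96.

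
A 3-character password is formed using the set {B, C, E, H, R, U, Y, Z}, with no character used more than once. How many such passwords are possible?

336

With no repetition, fill the 3 characters in order: 8 choices, then 7, down to 6.
That product is 8 × 7 × 6 = 336.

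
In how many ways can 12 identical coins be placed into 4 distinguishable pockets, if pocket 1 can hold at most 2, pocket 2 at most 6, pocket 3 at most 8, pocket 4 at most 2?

By stars and bars, unrestricted non-negative solutions to x_1+…+x_4 = 12 number C(12+3,3) = 455.
Subtract solutions that violate a single cap (substitute x_i' = x_i − (cap_i+1)): x_1 ≥ 3 gives C(12,3) = 220; x_2 ≥ 7 gives C(8,3) = 56; x_3 ≥ 9 gives C(6,3) = 20; x_4 ≥ 3 gives C(12,3) = 220. Together 516.
Add back pairs where two caps are both exceeded: 10 + 1 + 84 + 0 + 10 + 1 = 106.
By inclusion–exclusion the count is 455 − 516 + 106 = 45.

45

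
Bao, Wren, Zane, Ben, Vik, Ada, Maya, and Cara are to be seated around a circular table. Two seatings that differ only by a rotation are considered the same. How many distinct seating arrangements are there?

Around a circle, 8 distinct people have 8!/8 = (7)! = 5040 rotationally distinct seatings.

5040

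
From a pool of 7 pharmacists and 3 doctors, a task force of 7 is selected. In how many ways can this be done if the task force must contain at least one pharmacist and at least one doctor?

119

Total 7-person selections from all 10: C(10,7) = 120.
Selections missing a whole group: no pharmacists → C(3,7) = 0; no doctors → C(7,7) = 1.
Both groups omitted at once is impossible, so 120 − 1 = 119.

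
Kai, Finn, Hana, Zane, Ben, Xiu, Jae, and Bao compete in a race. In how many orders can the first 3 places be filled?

There are 8 choices for 1st place, 7 for 2nd, and 6 for 3rd.
That gives 8 × 7 × 6 = 336.

336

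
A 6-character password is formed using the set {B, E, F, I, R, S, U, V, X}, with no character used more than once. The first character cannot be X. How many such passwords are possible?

53760

The first character has 9−1 = 8 choices (anything except X).
The remaining 5 characters are filled from the other 8 symbols without repetition: 8 × 7 × 6 × 5 × 4 = 6720.
Total: 8 × 6720 = 53760.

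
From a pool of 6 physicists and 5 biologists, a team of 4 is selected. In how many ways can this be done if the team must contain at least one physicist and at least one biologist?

Total 4-person selections from all 11: C(11,4) = 330.
Selections missing a whole group: no physicists → C(5,4) = 5; no biologists → C(6,4) = 15.
Both groups omitted at once is impossible, so 330 − 20 = 310.

310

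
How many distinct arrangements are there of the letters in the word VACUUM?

Letter multiplicities in VACUUM: A×1, C×1, M×1, U×2, V×1.
So there are 6! / (2!) = 360 distinguishable arrangements.

360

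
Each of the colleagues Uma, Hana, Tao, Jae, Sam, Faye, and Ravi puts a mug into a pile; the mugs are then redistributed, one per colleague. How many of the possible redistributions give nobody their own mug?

1854

Let Aᵢ be the assignments in which colleague i gets their own mug. We want the size of the complement of A₁∪…∪A_7.
By inclusion–exclusion this is Σ_{j=0}^{7} (−1)^j C(7,j)·(7−j)!.
Computing: 5040 − 5040 + 2520 − 840 + 210 − 42 + 7 − 1 = 1854.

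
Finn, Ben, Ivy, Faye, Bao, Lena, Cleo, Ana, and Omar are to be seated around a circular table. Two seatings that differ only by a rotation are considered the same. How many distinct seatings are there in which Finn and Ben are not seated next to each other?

All circular seatings of 9 people number (8)! = 40320.
Seatings with Finn beside Ben: treat them as a block with 2 internal orders, giving 2 × (7)! = 10080.
Subtracting, 40320 − 10080 = 30240.

30240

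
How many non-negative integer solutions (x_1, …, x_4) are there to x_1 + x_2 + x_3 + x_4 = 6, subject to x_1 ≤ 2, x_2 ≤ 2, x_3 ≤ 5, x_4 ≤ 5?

43

Ignoring the caps, the number of non-negative solutions to x_1+…+x_4 = 6 is C(9,3) = 84.
Subtract solutions that violate a single cap (substitute x_i' = x_i − (cap_i+1)): x_1 ≥ 3 gives C(6,3) = 20; x_2 ≥ 3 gives C(6,3) = 20; x_3 ≥ 6 gives C(3,3) = 1; x_4 ≥ 6 gives C(3,3) = 1. Together 42.
Add back pairs where two caps are both exceeded: 1 + 0 + 0 + 0 + 0 + 0 = 1.
By inclusion–exclusion the count is 84 − 42 + 1 = 43.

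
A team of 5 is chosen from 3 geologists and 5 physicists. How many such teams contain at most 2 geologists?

46

Split by how many geologists are chosen (0 through 2).
Sum: C(3,0)·C(5,5) + C(3,1)·C(5,4) + C(3,2)·C(5,3) = 1 + 15 + 30 = 46.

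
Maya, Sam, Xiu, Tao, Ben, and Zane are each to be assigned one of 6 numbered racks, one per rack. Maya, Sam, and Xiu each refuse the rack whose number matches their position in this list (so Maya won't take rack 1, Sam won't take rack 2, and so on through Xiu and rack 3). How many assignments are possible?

426

Let Aᵢ (for i ∈ {1, 2, 3}) be the placements that put person i in their forbidden rack. Any j of these fix j positions, leaving (6−j)! ways to fill the rest, and there are C(3,j) ways to pick which j.
By inclusion–exclusion, the number of valid placements is Σ_{j=0}^{3} (−1)^j C(3,j)·(6−j)!.
Computing: 720 − 360 + 72 − 6 = 426.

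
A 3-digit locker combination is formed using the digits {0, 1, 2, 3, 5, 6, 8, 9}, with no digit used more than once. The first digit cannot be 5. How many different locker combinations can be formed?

The first digit has 8−1 = 7 choices (anything except 5).
The remaining 2 digits are filled from the other 7 symbols without repetition: 7 × 6 = 42.
Total: 7 × 42 = 294.

294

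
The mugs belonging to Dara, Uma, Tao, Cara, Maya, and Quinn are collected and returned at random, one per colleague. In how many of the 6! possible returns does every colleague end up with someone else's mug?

265

Count assignments avoiding every fixed point. For any j of the 6 colleagues fixed to their own mug, the other 6−j can be arranged in (6−j)! ways.
By inclusion–exclusion this is Σ_{j=0}^{6} (−1)^j C(6,j)·(6−j)!.
Computing: 720 − 720 + 360 − 120 + 30 − 6 + 1 = 265.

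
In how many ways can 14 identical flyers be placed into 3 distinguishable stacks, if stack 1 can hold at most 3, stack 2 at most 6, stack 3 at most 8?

Without the upper bounds there are C(16,2) = 120 ways to split 14 among 3 stacks.
Subtract solutions that violate a single cap (substitute x_i' = x_i − (cap_i+1)): x_1 ≥ 4 gives C(12,2) = 66; x_2 ≥ 7 gives C(9,2) = 36; x_3 ≥ 9 gives C(7,2) = 21. Together 123.
Add back pairs where two caps are both exceeded: 10 + 3 + 0 = 13.
By inclusion–exclusion the count is 120 − 123 + 13 = 10.

10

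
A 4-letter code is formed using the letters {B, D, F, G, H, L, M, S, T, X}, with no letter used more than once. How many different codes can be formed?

With no repetition, fill the 4 letters in order: 10 choices, then 9, down to 7.
That product is 10 × 9 × 8 × 7 = 5040.

5040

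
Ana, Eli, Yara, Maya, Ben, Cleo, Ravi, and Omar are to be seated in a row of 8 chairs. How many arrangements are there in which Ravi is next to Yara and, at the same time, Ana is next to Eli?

2880

Treat {Ravi,Yara} as one block (2 orders) and {Ana,Eli} as another (2 orders).
That leaves 6 units to arrange: 2 × 2 × 6! = 4 × 720 = 2880.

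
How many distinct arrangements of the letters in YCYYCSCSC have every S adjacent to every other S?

Treat the 2 copies of S as a single block. The multiset to arrange is then {SS, C, C, C, C, Y, Y, Y}, 8 items in all.
That gives (8)!/(4!·3!) = 280 arrangements.

280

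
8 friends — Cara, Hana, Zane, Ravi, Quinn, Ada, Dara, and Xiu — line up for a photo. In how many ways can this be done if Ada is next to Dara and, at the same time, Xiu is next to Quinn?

Treat {Ada,Dara} as one block (2 orders) and {Xiu,Quinn} as another (2 orders).
That leaves 6 units to arrange: 2 × 2 × 6! = 4 × 720 = 2880.

2880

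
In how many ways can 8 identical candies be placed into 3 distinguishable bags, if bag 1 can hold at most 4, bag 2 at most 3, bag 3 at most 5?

14

By stars and bars, unrestricted non-negative solutions to x_1+…+x_3 = 8 number C(8+2,2) = 45.
Subtract solutions that violate a single cap (substitute x_i' = x_i − (cap_i+1)): x_1 ≥ 5 gives C(5,2) = 10; x_2 ≥ 4 gives C(6,2) = 15; x_3 ≥ 6 gives C(4,2) = 6. Together 31.
No two caps can be exceeded simultaneously, so the pair terms are all 0.
By inclusion–exclusion the count is 45 − 31 + 0 = 14.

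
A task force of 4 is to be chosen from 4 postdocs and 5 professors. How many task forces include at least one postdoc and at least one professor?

120

Total 4-person selections from all 9: C(9,4) = 126.
Subtract selections that omit an entire group: no postdocs → C(5,4) = 5; no professors → C(4,4) = 1.
Both groups omitted at once is impossible, so 126 − 6 = 120.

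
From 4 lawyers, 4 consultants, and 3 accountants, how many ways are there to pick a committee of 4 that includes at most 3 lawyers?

329

Split by how many lawyers are chosen (0 through 3).
Sum: C(4,0)·C(7,4) + C(4,1)·C(7,3) + C(4,2)·C(7,2) + C(4,3)·C(7,1) = 35 + 140 + 126 + 28 = 329.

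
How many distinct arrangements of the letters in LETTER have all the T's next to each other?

Treat the 2 copies of T as a single block. The multiset to arrange is then {TT, E, E, L, R}, 5 items in all.
That gives (5)!/(2!) = 60 arrangements.

60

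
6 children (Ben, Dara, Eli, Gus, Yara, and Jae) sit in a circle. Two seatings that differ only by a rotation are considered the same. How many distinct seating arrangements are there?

Seat Ben anywhere (absorbing the rotational symmetry), then permute the other 5: (5)! = 120.

120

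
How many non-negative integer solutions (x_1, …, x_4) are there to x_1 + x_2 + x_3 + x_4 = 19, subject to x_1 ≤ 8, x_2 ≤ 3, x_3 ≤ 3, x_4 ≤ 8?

20

By stars and bars, unrestricted non-negative solutions to x_1+…+x_4 = 19 number C(19+3,3) = 1540.
Subtract solutions that violate a single cap (substitute x_i' = x_i − (cap_i+1)): x_1 ≥ 9 gives C(13,3) = 286; x_2 ≥ 4 gives C(18,3) = 816; x_3 ≥ 4 gives C(18,3) = 816; x_4 ≥ 9 gives C(13,3) = 286. Together 2204.
Add back pairs where two caps are both exceeded: 84 + 84 + 4 + 364 + 84 + 84 = 704.
Subtract triples: 10 + 0 + 0 + 10 = 20.
By inclusion–exclusion the count is 1540 − 2204 + 704 − 20 = 20.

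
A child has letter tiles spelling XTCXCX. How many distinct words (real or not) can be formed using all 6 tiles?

Letter multiplicities in XTCXCX: C×2, T×1, X×3.
The number of distinct arrangements is 6!/(3!·2!) = 720/12 = 60.

60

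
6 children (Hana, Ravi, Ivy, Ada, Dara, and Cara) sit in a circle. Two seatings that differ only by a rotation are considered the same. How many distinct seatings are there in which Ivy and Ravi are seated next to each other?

Treat {Ivy, Ravi} as one unit (2 internal orders) and seat the resulting 5 units around the table: (4)! circular arrangements.
So 2 × (4)! = 2 × 24 = 48.

48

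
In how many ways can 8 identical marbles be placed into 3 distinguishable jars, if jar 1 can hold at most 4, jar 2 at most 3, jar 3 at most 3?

6

By stars and bars, unrestricted non-negative solutions to x_1+…+x_3 = 8 number C(8+2,2) = 45.
Subtract solutions that violate a single cap (substitute x_i' = x_i − (cap_i+1)): x_1 ≥ 5 gives C(5,2) = 10; x_2 ≥ 4 gives C(6,2) = 15; x_3 ≥ 4 gives C(6,2) = 15. Together 40.
Add back pairs where two caps are both exceeded: 0 + 0 + 1 = 1.
By inclusion–exclusion the count is 45 − 40 + 1 = 6.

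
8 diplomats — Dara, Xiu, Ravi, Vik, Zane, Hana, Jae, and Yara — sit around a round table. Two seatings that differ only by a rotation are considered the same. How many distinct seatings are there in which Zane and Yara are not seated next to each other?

Without the restriction there are (7)! = 5040 seatings.
Seatings with Zane beside Yara: treat them as a block with 2 internal orders, giving 2 × (6)! = 1440.
Subtracting, 5040 − 1440 = 3600.

3600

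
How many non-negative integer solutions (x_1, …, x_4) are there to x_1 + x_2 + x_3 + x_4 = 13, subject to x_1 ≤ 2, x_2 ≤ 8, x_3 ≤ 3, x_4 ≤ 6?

54

Ignoring the caps, the number of non-negative solutions to x_1+…+x_4 = 13 is C(16,3) = 560.
Subtract solutions that violate a single cap (substitute x_i' = x_i − (cap_i+1)): x_1 ≥ 3 gives C(13,3) = 286; x_2 ≥ 9 gives C(7,3) = 35; x_3 ≥ 4 gives C(12,3) = 220; x_4 ≥ 7 gives C(9,3) = 84. Together 625.
Add back pairs where two caps are both exceeded: 4 + 84 + 20 + 1 + 0 + 10 = 119.
By inclusion–exclusion the count is 560 − 625 + 119 = 54.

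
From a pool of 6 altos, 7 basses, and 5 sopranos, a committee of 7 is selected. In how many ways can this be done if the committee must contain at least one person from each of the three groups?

With no constraint there are C(18,7) = 31824 possible selections.
Selections missing a whole group: no altos → C(12,7) = 792; no basses → C(11,7) = 330; no sopranos → C(13,7) = 1716.
Add back selections omitting two groups (i.e. drawn from a single group): C(6,7) + C(7,7) + C(5,7) = 1.
By inclusion–exclusion: 31824 − 2838 + 1 = 28987.

28987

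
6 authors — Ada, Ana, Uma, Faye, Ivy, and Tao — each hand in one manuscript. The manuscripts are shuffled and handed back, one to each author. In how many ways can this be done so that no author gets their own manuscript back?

This is the derangement count D_6: permutations of 6 items with no fixed point.
By inclusion–exclusion this is Σ_{j=0}^{6} (−1)^j C(6,j)·(6−j)!.
Computing: 720 − 720 + 360 − 120 + 30 − 6 + 1 = 265.

265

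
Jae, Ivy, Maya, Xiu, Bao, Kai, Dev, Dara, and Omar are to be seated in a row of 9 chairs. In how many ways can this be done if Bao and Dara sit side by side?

Place the 7 others and the Bao-Dara pair as 8 objects in a line; the pair has 2 internal arrangements.
That gives 2 × 8! = 2 × 40320 = 80640.

80640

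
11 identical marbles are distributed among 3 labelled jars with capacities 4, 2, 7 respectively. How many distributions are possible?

6

Ignoring the caps, the number of non-negative solutions to x_1+…+x_3 = 11 is C(13,2) = 78.
Subtract solutions that violate a single cap (substitute x_i' = x_i − (cap_i+1)): x_1 ≥ 5 gives C(8,2) = 28; x_2 ≥ 3 gives C(10,2) = 45; x_3 ≥ 8 gives C(5,2) = 10. Together 83.
Add back pairs where two caps are both exceeded: 10 + 0 + 1 = 11.
By inclusion–exclusion the count is 78 − 83 + 11 = 6.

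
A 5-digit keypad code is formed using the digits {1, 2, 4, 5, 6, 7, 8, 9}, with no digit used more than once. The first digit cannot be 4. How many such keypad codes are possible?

The first digit has 8−1 = 7 choices (anything except 4).
The remaining 4 digits are filled from the other 7 symbols without repetition: 7 × 6 × 5 × 4 = 840.
Total: 7 × 840 = 5880.

5880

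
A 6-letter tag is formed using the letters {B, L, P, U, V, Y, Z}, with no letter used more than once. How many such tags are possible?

This is a permutation of 6 out of 7: P(7,6) = 7!/1!.
That product is 7 × 6 × 5 × 4 × 3 × 2 = 5040.

5040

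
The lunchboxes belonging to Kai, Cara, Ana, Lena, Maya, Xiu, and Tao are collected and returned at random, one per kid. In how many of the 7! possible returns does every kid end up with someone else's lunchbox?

1854

Count assignments avoiding every fixed point. For any j of the 7 kids fixed to their own lunchbox, the other 7−j can be arranged in (7−j)! ways.
By inclusion–exclusion this is Σ_{j=0}^{7} (−1)^j C(7,j)·(7−j)!.
Computing: 5040 − 5040 + 2520 − 840 + 210 − 42 + 7 − 1 = 1854.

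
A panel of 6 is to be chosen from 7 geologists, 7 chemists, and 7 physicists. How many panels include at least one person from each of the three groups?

Total 6-person selections from all 21: C(21,6) = 54264.
Selections missing a whole group: no geologists → C(14,6) = 3003; no chemists → C(14,6) = 3003; no physicists → C(14,6) = 3003.
Add back selections omitting two groups (i.e. drawn from a single group): C(7,6) + C(7,6) + C(7,6) = 21.
By inclusion–exclusion: 54264 − 9009 + 21 = 45276.

45276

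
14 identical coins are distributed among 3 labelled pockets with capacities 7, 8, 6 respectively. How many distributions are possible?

35

Without the upper bounds there are C(16,2) = 120 ways to split 14 among 3 pockets.
Subtract solutions that violate a single cap (substitute x_i' = x_i − (cap_i+1)): x_1 ≥ 8 gives C(8,2) = 28; x_2 ≥ 9 gives C(7,2) = 21; x_3 ≥ 7 gives C(9,2) = 36. Together 85.
No two caps can be exceeded simultaneously, so the pair terms are all 0.
By inclusion–exclusion the count is 120 − 85 + 0 = 35.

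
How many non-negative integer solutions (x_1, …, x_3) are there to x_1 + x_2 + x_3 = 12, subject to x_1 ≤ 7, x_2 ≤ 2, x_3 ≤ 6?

9

Without the upper bounds there are C(14,2) = 91 ways to split 12 among 3 variables.
Subtract solutions that violate a single cap (substitute x_i' = x_i − (cap_i+1)): x_1 ≥ 8 gives C(6,2) = 15; x_2 ≥ 3 gives C(11,2) = 55; x_3 ≥ 7 gives C(7,2) = 21. Together 91.
Add back pairs where two caps are both exceeded: 3 + 0 + 6 = 9.
By inclusion–exclusion the count is 91 − 91 + 9 = 9.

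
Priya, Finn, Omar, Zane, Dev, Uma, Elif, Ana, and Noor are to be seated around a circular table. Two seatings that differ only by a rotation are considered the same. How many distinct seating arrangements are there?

Fix one person's seat to break rotational symmetry; the remaining 8 people can be arranged in (8)! = 40320 ways.

40320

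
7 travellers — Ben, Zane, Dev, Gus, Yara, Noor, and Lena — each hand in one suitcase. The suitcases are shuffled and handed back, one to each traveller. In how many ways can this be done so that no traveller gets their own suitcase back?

1854

Count assignments avoiding every fixed point. For any j of the 7 travellers fixed to their own suitcase, the other 7−j can be arranged in (7−j)! ways.
By inclusion–exclusion this is Σ_{j=0}^{7} (−1)^j C(7,j)·(7−j)!.
Computing: 5040 − 5040 + 2520 − 840 + 210 − 42 + 7 − 1 = 1854.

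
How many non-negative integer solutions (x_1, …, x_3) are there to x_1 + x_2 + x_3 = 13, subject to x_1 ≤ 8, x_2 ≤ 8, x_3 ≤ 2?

15

Ignoring the caps, the number of non-negative solutions to x_1+…+x_3 = 13 is C(15,2) = 105.
Subtract solutions that violate a single cap (substitute x_i' = x_i − (cap_i+1)): x_1 ≥ 9 gives C(6,2) = 15; x_2 ≥ 9 gives C(6,2) = 15; x_3 ≥ 3 gives C(12,2) = 66. Together 96.
Add back pairs where two caps are both exceeded: 0 + 3 + 3 = 6.
By inclusion–exclusion the count is 105 − 96 + 6 = 15.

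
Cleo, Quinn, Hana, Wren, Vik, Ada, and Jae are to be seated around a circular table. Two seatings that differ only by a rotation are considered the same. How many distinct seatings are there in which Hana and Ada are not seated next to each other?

480

Without the restriction there are (6)! = 720 seatings.
Those with Hana next to Ada: fuse the pair into one unit and seat 6 units around a circle — 2·(5)! = 240.
Subtracting, 720 − 240 = 480.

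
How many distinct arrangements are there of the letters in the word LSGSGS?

60

The 6 letters of LSGSGS have repeats: G appearing twice and S appearing 3 times.
The number of distinct arrangements is 6!/(3!·2!) = 720/12 = 60.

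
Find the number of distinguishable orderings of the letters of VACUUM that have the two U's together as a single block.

120

Treat the 2 copies of U as a single block. The multiset to arrange is then {UU, A, C, M, V}, 5 items in all.
All 5 items are distinct, so there are (5)! = 120 arrangements.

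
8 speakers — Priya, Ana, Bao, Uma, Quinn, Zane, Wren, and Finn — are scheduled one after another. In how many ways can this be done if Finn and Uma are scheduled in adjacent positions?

10080

Treat {Finn, Uma} as a single unit. There are 7 units to order, and the pair itself can be ordered 2 ways.
That gives 2 × 7! = 2 × 5040 = 10080.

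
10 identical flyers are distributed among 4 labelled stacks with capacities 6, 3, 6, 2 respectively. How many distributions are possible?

64

By stars and bars, unrestricted non-negative solutions to x_1+…+x_4 = 10 number C(10+3,3) = 286.
Subtract solutions that violate a single cap (substitute x_i' = x_i − (cap_i+1)): x_1 ≥ 7 gives C(6,3) = 20; x_2 ≥ 4 gives C(9,3) = 84; x_3 ≥ 7 gives C(6,3) = 20; x_4 ≥ 3 gives C(10,3) = 120. Together 244.
Add back pairs where two caps are both exceeded: 0 + 0 + 1 + 0 + 20 + 1 = 22.
By inclusion–exclusion the count is 286 − 244 + 22 = 64.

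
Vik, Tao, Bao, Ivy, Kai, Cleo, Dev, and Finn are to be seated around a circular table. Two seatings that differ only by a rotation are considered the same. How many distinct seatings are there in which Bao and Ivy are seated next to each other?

1440

Treat {Bao, Ivy} as one unit (2 internal orders) and seat the resulting 7 units around the table: (6)! circular arrangements.
So 2 × (6)! = 2 × 720 = 1440.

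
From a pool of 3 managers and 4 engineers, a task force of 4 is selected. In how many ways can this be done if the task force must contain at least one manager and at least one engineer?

34

With no constraint there are C(7,4) = 35 possible selections.
Selections missing a whole group: no managers → C(4,4) = 1; no engineers → C(3,4) = 0.
Both groups omitted at once is impossible, so 35 − 1 = 34.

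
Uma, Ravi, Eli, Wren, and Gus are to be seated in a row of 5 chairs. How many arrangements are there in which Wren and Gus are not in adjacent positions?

72

There are 5! = 120 arrangements in all. If Wren and Gus are adjacent, merging them into one block gives 2·(4)! = 48 arrangements.
Complementary counting: 120 − 48 = 72.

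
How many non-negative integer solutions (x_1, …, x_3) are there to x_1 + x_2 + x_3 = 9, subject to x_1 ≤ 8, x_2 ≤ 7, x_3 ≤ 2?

Without the upper bounds there are C(11,2) = 55 ways to split 9 among 3 variables.
Subtract solutions that violate a single cap (substitute x_i' = x_i − (cap_i+1)): x_1 ≥ 9 gives C(2,2) = 1; x_2 ≥ 8 gives C(3,2) = 3; x_3 ≥ 3 gives C(8,2) = 28. Together 32.
No two caps can be exceeded simultaneously, so the pair terms are all 0.
By inclusion–exclusion the count is 55 − 32 + 0 = 23.

23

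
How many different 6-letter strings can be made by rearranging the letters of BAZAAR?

BAZAAR has 6 letters with A appearing 3 times.
Dividing 6! = 720 by 3! = 6 for the repeated letters gives 120.

120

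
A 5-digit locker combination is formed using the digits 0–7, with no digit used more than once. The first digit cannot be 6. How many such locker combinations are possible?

The first digit has 8−1 = 7 choices (anything except 6).
The remaining 4 digits are filled from the other 7 symbols without repetition: 7 × 6 × 5 × 4 = 840.
Total: 7 × 840 = 5880.

5880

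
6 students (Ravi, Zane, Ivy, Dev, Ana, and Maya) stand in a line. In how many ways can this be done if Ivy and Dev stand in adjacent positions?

Treat {Ivy, Dev} as a single unit. There are 5 units to order, and the pair itself can be ordered 2 ways.
That gives 2 × 5! = 2 × 120 = 240.

240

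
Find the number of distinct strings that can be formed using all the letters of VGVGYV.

60

The 6 letters of VGVGYV have repeats: G appearing twice and V appearing 3 times.
So there are 6! / (3!·2!) = 60 distinguishable arrangements.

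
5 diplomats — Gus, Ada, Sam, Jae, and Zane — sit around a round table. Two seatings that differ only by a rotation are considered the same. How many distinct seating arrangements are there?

Seat Gus anywhere (absorbing the rotational symmetry), then permute the other 4: (4)! = 24.

24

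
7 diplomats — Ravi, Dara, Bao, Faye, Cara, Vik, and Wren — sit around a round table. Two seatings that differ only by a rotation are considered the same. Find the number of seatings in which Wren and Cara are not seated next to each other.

480

Without the restriction there are (6)! = 720 seatings.
Seatings with Wren beside Cara: treat them as a block with 2 internal orders, giving 2 × (5)! = 240.
Subtracting, 720 − 240 = 480.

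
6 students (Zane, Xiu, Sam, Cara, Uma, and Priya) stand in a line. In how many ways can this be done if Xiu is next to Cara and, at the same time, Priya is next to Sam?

Treat {Xiu,Cara} as one block (2 orders) and {Priya,Sam} as another (2 orders).
That leaves 4 units to arrange: 2 × 2 × 4! = 4 × 24 = 96.

96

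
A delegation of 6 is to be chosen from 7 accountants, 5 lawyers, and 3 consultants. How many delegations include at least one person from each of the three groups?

3850

Unrestricted: C(15,6) = 5005 ways to pick any 6 of the 15.
Subtract selections that omit an entire group: no accountants → C(8,6) = 28; no lawyers → C(10,6) = 210; no consultants → C(12,6) = 924.
Add back selections omitting two groups (i.e. drawn from a single group): C(7,6) + C(5,6) + C(3,6) = 7.
By inclusion–exclusion: 5005 − 1162 + 7 = 3850.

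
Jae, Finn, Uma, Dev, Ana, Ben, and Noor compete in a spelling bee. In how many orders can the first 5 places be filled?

This is an ordered selection of 5 from 7: P(7,5).
That gives 7 × 6 × 5 × 4 × 3 = 2520.

2520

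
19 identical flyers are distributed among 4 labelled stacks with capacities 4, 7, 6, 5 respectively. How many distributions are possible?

20

By stars and bars, unrestricted non-negative solutions to x_1+…+x_4 = 19 number C(19+3,3) = 1540.
Subtract solutions that violate a single cap (substitute x_i' = x_i − (cap_i+1)): x_1 ≥ 5 gives C(17,3) = 680; x_2 ≥ 8 gives C(14,3) = 364; x_3 ≥ 7 gives C(15,3) = 455; x_4 ≥ 6 gives C(16,3) = 560. Together 2059.
Add back pairs where two caps are both exceeded: 84 + 120 + 165 + 35 + 56 + 84 = 544.
Subtract triples: 0 + 1 + 4 + 0 = 5.
By inclusion–exclusion the count is 1540 − 2059 + 544 − 5 = 20.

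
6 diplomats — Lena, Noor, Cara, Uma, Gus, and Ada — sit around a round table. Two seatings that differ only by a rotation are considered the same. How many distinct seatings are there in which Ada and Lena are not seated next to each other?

Without the restriction there are (5)! = 120 seatings.
Those with Ada next to Lena: fuse the pair into one unit and seat 5 units around a circle — 2·(4)! = 48.
Subtracting, 120 − 48 = 72.

72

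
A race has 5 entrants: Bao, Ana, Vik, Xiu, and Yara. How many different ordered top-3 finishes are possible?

There are 5 choices for 1st place, 4 for 2nd, and 3 for 3rd.
That gives 5 × 4 × 3 = 60.

60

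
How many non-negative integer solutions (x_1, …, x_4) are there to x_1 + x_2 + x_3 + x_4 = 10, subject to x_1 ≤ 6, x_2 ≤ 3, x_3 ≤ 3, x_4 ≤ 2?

29

Ignoring the caps, the number of non-negative solutions to x_1+…+x_4 = 10 is C(13,3) = 286.
Subtract solutions that violate a single cap (substitute x_i' = x_i − (cap_i+1)): x_1 ≥ 7 gives C(6,3) = 20; x_2 ≥ 4 gives C(9,3) = 84; x_3 ≥ 4 gives C(9,3) = 84; x_4 ≥ 3 gives C(10,3) = 120. Together 308.
Add back pairs where two caps are both exceeded: 0 + 0 + 1 + 10 + 20 + 20 = 51.
By inclusion–exclusion the count is 286 − 308 + 51 = 29.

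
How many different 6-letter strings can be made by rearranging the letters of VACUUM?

360

Letter multiplicities in VACUUM: A×1, C×1, M×1, U×2, V×1.
The number of distinct arrangements is 6!/(2!) = 720/2 = 360.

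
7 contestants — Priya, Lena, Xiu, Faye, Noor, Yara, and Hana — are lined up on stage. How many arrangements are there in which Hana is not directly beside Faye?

Of the 7! = 5040 arrangements, those with Hana and Faye adjacent number 2 × 6! = 1440 (treat the pair as a block with 2 internal orders).
Complementary counting: 5040 − 1440 = 3600.

3600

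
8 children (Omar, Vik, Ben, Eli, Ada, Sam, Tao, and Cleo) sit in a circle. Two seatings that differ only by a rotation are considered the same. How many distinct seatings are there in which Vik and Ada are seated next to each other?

Glue Vik and Ada into a block (2 internal orders). Seating 7 units around a circle gives (6)! arrangements.
So 2 × (6)! = 2 × 720 = 1440.

1440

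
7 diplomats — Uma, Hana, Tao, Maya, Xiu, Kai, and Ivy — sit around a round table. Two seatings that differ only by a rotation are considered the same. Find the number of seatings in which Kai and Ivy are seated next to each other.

240

Glue Kai and Ivy into a block (2 internal orders). Seating 6 units around a circle gives (5)! arrangements.
So 2 × (5)! = 2 × 120 = 240.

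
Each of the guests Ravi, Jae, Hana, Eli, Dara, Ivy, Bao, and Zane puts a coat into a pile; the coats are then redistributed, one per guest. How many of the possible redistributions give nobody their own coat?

14833

Let Aᵢ be the assignments in which guest i gets their own coat. We want the size of the complement of A₁∪…∪A_8.
By inclusion–exclusion this is Σ_{j=0}^{8} (−1)^j C(8,j)·(8−j)!.
Computing: 40320 − 40320 + 20160 − 6720 + 1680 − 336 + 56 − 8 + 1 = 14833.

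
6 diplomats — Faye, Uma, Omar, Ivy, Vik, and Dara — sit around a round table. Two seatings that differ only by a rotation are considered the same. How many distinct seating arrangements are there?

120

Around a circle, 6 distinct people have 6!/6 = (5)! = 120 rotationally distinct seatings.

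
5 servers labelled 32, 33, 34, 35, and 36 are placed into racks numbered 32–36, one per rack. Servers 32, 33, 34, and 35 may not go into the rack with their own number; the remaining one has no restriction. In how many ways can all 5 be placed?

Let Aᵢ (for 32 ≤ i ≤ 35) be the placements that put server i in its forbidden rack. Any j of these fix j positions, leaving (5−j)! ways to fill the rest, and there are C(4,j) ways to pick which j.
By inclusion–exclusion, the number of valid placements is Σ_{j=0}^{4} (−1)^j C(4,j)·(5−j)!.
Computing: 120 − 96 + 36 − 8 + 1 = 53.

53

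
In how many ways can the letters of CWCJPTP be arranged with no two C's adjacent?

There are 7!/(2!·2!) = 1260 arrangements of CWCJPTP in total.
If the two C's are adjacent, glue them into one block, leaving 6 items to arrange: (6)!/(2!) = 360 ways.
Hence 1260 − 360 = 900.

900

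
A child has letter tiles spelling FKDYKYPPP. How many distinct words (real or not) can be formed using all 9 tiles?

Letter multiplicities in FKDYKYPPP: D×1, F×1, K×2, P×3, Y×2.
So there are 9! / (3!·2!·2!) = 15120 distinguishable arrangements.

15120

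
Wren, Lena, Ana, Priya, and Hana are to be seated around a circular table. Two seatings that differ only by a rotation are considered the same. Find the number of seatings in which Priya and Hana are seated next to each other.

Glue Priya and Hana into a block (2 internal orders). Seating 4 units around a circle gives (3)! arrangements.
So 2 × (3)! = 2 × 6 = 12.

12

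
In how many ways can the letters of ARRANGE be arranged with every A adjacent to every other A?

360

Treat the 2 copies of A as a single block. The multiset to arrange is then {AA, E, G, N, R, R}, 6 items in all.
That gives (6)!/(2!) = 360 arrangements.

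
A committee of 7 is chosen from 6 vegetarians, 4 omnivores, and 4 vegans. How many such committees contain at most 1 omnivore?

Split by how many omnivores are chosen (0 through 1).
Sum: C(4,0)·C(10,7) + C(4,1)·C(10,6) = 120 + 840 = 960.

960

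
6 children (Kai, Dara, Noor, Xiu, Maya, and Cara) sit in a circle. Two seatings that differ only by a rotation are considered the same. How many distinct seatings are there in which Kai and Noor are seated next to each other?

48

Glue Kai and Noor into a block (2 internal orders). Seating 5 units around a circle gives (4)! arrangements.
So 2 × (4)! = 2 × 24 = 48.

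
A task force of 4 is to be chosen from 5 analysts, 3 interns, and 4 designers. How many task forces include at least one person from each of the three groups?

With no constraint there are C(12,4) = 495 possible selections.
Subtract selections that omit an entire group: no analysts → C(7,4) = 35; no interns → C(9,4) = 126; no designers → C(8,4) = 70.
Add back selections omitting two groups (i.e. drawn from a single group): C(5,4) + C(3,4) + C(4,4) = 6.
By inclusion–exclusion: 495 − 231 + 6 = 270.

270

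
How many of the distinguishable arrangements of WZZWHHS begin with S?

90

Fix S in the first position and arrange the remaining 6 letters.
Those 6 letters have H appearing twice, W appearing twice, and Z appearing twice, giving (6)!/(2!·2!·2!) = 90.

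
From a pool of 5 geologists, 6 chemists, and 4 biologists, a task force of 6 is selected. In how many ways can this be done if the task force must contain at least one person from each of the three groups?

Unrestricted: C(15,6) = 5005 ways to pick any 6 of the 15.
Selections missing a whole group: no geologists → C(10,6) = 210; no chemists → C(9,6) = 84; no biologists → C(11,6) = 462.
Add back selections omitting two groups (i.e. drawn from a single group): C(5,6) + C(6,6) + C(4,6) = 1.
By inclusion–exclusion: 5005 − 756 + 1 = 4250.

4250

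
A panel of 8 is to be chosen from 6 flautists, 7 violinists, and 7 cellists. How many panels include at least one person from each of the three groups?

Total 8-person selections from all 20: C(20,8) = 125970.
Subtract selections that omit an entire group: no flautists → C(14,8) = 3003; no violinists → C(13,8) = 1287; no cellists → C(13,8) = 1287.
Add back selections omitting two groups (i.e. drawn from a single group): C(6,8) + C(7,8) + C(7,8) = 0.
By inclusion–exclusion: 125970 − 5577 + 0 = 120393.

120393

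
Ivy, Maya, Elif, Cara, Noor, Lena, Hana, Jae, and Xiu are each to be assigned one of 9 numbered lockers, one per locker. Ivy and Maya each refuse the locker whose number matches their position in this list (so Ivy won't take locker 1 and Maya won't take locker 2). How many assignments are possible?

287280

Let Aᵢ (for i ∈ {1, 2}) be the placements that put person i in their forbidden locker. Any j of these fix j positions, leaving (9−j)! ways to fill the rest, and there are C(2,j) ways to pick which j.
By inclusion–exclusion, the number of valid placements is Σ_{j=0}^{2} (−1)^j C(2,j)·(9−j)!.
Computing: 362880 − 80640 + 5040 = 287280.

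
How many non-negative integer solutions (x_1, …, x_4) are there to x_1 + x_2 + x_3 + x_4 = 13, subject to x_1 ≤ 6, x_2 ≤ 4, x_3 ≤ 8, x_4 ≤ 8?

245

Without the upper bounds there are C(16,3) = 560 ways to split 13 among 4 variables.
Subtract solutions that violate a single cap (substitute x_i' = x_i − (cap_i+1)): x_1 ≥ 7 gives C(9,3) = 84; x_2 ≥ 5 gives C(11,3) = 165; x_3 ≥ 9 gives C(7,3) = 35; x_4 ≥ 9 gives C(7,3) = 35. Together 319.
Add back pairs where two caps are both exceeded: 4 + 0 + 0 + 0 + 0 + 0 = 4.
By inclusion–exclusion the count is 560 − 319 + 4 = 245.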